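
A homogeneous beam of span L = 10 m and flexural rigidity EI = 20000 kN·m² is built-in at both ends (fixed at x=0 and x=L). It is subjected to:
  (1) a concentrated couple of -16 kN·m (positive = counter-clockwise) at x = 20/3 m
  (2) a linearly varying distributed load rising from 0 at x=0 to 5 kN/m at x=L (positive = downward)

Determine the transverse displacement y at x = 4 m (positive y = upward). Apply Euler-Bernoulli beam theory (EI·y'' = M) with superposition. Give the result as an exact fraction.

y(4) = -53/28125 m

Load 1 — applied couple M₀=-16 kN·m at a=20/3 m (b=L-a=10/3):
  y_1 = (R_Ax³/6 - M_Ax²/2)/EI  [x≤a] with R_A=-32/15, M_A=-16/3 = ((-32/15)·4³/6 - (-16/3)·4²/2)/20000 = 28/28125 m
Load 2 — triangular load w₀=5 kN/m (0→w₀ over full span):
  y_2 = -w₀x²(L-x)²(x+2L)/(120LEI) = -5·4²·(10-4)²·(4+2·10)/(120·10·20000) = -9/3125 m
Superposition: y = Σ y_i = -53/28125 m ≈ -0.001884 m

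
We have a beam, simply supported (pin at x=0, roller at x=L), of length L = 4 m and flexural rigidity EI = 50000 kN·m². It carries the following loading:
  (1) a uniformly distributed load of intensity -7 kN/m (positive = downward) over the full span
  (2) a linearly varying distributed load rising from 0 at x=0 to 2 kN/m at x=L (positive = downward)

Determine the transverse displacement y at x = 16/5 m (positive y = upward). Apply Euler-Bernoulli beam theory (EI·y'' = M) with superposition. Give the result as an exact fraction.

Load 1 — uniform load w=-7 kN/m over full span:
  y_1 = -wx(L³-2Lx²+x³)/(24EI) = -(-7)·(16/5)·(4³-2·4·(16/5)²+(16/5)³)/(24·50000) = 1624/5859375 m
Load 2 — triangular load w₀=2 kN/m (0→w₀ over full span):
  y_2 = -w₀x(7L⁴-10L²x²+3x⁴)/(360LEI) = -2·(16/5)·(7·4⁴-10·4²·(16/5)²+3·(16/5)⁴)/(360·4·50000) = -2032/48828125 m
Superposition: y = Σ y_i = 34504/146484375 m ≈ 0.000236 m

y(16/5) = 34504/146484375 m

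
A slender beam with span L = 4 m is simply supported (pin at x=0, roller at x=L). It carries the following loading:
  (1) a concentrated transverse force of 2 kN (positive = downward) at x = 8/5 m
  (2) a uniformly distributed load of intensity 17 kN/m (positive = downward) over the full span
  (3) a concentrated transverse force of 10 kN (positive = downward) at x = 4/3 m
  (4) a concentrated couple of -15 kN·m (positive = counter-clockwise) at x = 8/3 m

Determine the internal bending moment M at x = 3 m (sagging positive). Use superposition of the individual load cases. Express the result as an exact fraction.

M(3) = 2003/60 kN·m

Load 1 — point force P=2 kN at a=8/5 m (b=L-a=12/5):
  M_1 = Pa(L-x)/L  [x>a] = 2·(8/5)·(4-3)/4 = 4/5 kN·m
Load 2 — uniform load w=17 kN/m over full span:
  M_2 = wx(L-x)/2 = 17·3·(4-3)/2 = 51/2 kN·m
Load 3 — point force P=10 kN at a=4/3 m (b=L-a=8/3):
  M_3 = Pa(L-x)/L  [x>a] = 10·(4/3)·(4-3)/4 = 10/3 kN·m
Load 4 — applied couple M₀=-15 kN·m at a=8/3 m (b=L-a=4/3):
  M_4 = M₀x/L - M₀  [x>a] = (-15)·3/4 - (-15) = 15/4 kN·m
Superposition: M = Σ M_i = 2003/60 kN·m ≈ 33.383333 kN·m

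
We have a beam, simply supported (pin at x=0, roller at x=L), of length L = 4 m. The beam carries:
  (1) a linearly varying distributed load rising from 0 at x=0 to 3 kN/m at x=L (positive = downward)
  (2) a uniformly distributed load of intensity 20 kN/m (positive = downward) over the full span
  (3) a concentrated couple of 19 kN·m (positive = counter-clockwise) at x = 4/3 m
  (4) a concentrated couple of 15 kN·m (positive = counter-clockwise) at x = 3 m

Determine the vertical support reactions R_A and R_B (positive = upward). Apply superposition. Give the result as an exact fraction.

Load 1 — triangular load w₀=3 kN/m (0→w₀ over full span):
  R_A = w₀L/6 = 3·4/6 = 2 kN
  R_B = w₀L/3 = 3·4/3 = 4 kN
Load 2 — uniform load w=20 kN/m over full span:
  R_A = wL/2 = 20·4/2 = 40 kN
  R_B = wL/2 = 20·4/2 = 40 kN
Load 3 — applied couple M₀=19 kN·m at a=4/3 m (b=L-a=8/3):
  R_A = M₀/L = 19/4 kN
  R_B = -M₀/L = -19/4 kN
Load 4 — applied couple M₀=15 kN·m at a=3 m (b=L-a=1):
  R_A = M₀/L = 15/4 kN
  R_B = -M₀/L = -15/4 kN
Superposition: R_A = 101/2 kN, R_B = 71/2 kN

R_A = 101/2 kN, R_B = 71/2 kN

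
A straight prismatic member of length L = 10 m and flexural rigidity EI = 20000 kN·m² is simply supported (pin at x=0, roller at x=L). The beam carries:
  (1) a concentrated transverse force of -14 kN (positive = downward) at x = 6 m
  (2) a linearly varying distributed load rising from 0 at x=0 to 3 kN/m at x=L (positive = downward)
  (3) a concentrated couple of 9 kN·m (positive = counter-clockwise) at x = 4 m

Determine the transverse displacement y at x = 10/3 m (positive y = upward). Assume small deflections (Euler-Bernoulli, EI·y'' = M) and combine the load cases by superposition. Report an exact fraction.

y(10/3) = 8713/2430000 m

Load 1 — point force P=-14 kN at a=6 m (b=L-a=4):
  y_1 = -Pbx(L²-b²-x²)/(6LEI)  [x≤a] = -(-14)·4·(10/3)·(10²-4²-(10/3)²)/(6·10·20000) = 574/50625 m
Load 2 — triangular load w₀=3 kN/m (0→w₀ over full span):
  y_2 = -w₀x(7L⁴-10L²x²+3x⁴)/(360LEI) = -3·(10/3)·(7·10⁴-10·10²·(10/3)²+3·(10/3)⁴)/(360·10·20000) = -2/243 m
Load 3 — applied couple M₀=9 kN·m at a=4 m (b=L-a=6):
  y_3 = (M₀x³/(6L)+C₁x)/EI  [x≤a] with C₁=M₀(3b²-L²)/(6L)=6/5 = (9·(10/3)³/(6·10)+(6/5)·(10/3))/20000 = 43/90000 m
Superposition: y = Σ y_i = 8713/2430000 m ≈ 0.003586 m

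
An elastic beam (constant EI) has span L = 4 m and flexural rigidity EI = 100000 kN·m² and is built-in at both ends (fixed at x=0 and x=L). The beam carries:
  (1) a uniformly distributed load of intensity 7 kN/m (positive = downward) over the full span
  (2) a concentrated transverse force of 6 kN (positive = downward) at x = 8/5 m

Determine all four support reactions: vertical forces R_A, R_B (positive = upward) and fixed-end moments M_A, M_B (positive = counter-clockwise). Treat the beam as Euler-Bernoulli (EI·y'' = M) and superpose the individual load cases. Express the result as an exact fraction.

Load 1 — uniform load w=7 kN/m over full span:
  R_A = wL/2 = 7·4/2 = 14 kN
  M_A = wL²/12 = 7·4²/12 = 28/3 kN·m
  R_B = wL/2 = 7·4/2 = 14 kN
  M_B = -wL²/12 = -7·4²/12 = -28/3 kN·m
Load 2 — point force P=6 kN at a=8/5 m (b=L-a=12/5):
  R_A = Pb²(3a+b)/L³ = 6·(12/5)²·(3·(8/5)+(12/5))/4³ = 486/125 kN
  M_A = Pab²/L² = 6·(8/5)·(12/5)²/4² = 432/125 kN·m
  R_B = Pa²(a+3b)/L³ = 6·(8/5)²·((8/5)+3·(12/5))/4³ = 264/125 kN
  M_B = -Pa²b/L² = -6·(8/5)²·(12/5)/4² = -288/125 kN·m
Superposition: R_A = 2236/125 kN, M_A = 4796/375 kN·m, R_B = 2014/125 kN, M_B = -4364/375 kN·m

R_A = 2236/125 kN, M_A = 4796/375 kN·m, R_B = 2014/125 kN, M_B = -4364/375 kN·m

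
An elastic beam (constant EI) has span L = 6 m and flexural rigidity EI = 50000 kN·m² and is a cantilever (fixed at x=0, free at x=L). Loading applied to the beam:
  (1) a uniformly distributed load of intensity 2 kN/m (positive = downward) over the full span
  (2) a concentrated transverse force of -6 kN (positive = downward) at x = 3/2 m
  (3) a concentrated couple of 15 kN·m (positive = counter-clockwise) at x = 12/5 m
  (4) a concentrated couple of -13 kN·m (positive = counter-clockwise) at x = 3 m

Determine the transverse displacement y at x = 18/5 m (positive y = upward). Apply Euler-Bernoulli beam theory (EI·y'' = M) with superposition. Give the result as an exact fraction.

y(18/5) = -642699/250000000 m

Load 1 — uniform load w=2 kN/m over full span:
  y_1 = -wx²(x²-4Lx+6L²)/(24EI) = -2·(18/5)²·((18/5)²-4·6·(18/5)+6·6²)/(24·50000) = -24057/7812500 m
Load 2 — point force P=-6 kN at a=3/2 m (b=L-a=9/2):
  y_2 = -Pa²(3x-a)/(6EI)  [x>a] = -(-6)·(3/2)²·(3·(18/5)-(3/2))/(6·50000) = 837/2000000 m
Load 3 — applied couple M₀=15 kN·m at a=12/5 m (b=L-a=18/5):
  y_3 = M₀a(2x-a)/(2EI)  [x>a] = 15·(12/5)·(2·(18/5)-(12/5))/(2·50000) = 27/15625 m
Load 4 — applied couple M₀=-13 kN·m at a=3 m (b=L-a=3):
  y_4 = M₀a(2x-a)/(2EI)  [x>a] = (-13)·3·(2·(18/5)-3)/(2·50000) = -819/500000 m
Superposition: y = Σ y_i = -642699/250000000 m ≈ -0.002571 m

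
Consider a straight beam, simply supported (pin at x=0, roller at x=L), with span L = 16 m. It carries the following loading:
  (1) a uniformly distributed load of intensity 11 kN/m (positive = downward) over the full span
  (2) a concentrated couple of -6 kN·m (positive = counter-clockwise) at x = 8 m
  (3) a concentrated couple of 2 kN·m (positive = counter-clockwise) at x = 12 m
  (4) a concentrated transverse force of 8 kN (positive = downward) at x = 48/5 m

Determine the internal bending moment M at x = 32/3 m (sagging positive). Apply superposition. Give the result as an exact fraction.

M(32/3) = 15382/45 kN·m

Load 1 — uniform load w=11 kN/m over full span:
  M_1 = wx(L-x)/2 = 11·(32/3)·(16-(32/3))/2 = 2816/9 kN·m
Load 2 — applied couple M₀=-6 kN·m at a=8 m (b=L-a=8):
  M_2 = M₀x/L - M₀  [x>a] = (-6)·(32/3)/16 - (-6) = 2 kN·m
Load 3 — applied couple M₀=2 kN·m at a=12 m (b=L-a=4):
  M_3 = M₀x/L  [x≤a] = 2·(32/3)/16 = 4/3 kN·m
Load 4 — point force P=8 kN at a=48/5 m (b=L-a=32/5):
  M_4 = Pa(L-x)/L  [x>a] = 8·(48/5)·(16-(32/3))/16 = 128/5 kN·m
Superposition: M = Σ M_i = 15382/45 kN·m ≈ 341.822222 kN·m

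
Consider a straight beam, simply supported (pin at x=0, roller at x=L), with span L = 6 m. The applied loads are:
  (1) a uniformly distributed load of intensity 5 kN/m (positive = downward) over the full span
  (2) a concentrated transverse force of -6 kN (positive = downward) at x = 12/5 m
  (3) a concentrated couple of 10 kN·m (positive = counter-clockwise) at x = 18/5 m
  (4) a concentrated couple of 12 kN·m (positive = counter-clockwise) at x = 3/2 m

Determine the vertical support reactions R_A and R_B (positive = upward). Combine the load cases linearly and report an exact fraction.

Load 1 — uniform load w=5 kN/m over full span:
  R_A = wL/2 = 5·6/2 = 15 kN
  R_B = wL/2 = 5·6/2 = 15 kN
Load 2 — point force P=-6 kN at a=12/5 m (b=L-a=18/5):
  R_A = Pb/L = (-6)·(18/5)/6 = -18/5 kN
  R_B = Pa/L = (-6)·(12/5)/6 = -12/5 kN
Load 3 — applied couple M₀=10 kN·m at a=18/5 m (b=L-a=12/5):
  R_A = M₀/L = 10/6 = 5/3 kN
  R_B = -M₀/L = -10/6 = -5/3 kN
Load 4 — applied couple M₀=12 kN·m at a=3/2 m (b=L-a=9/2):
  R_A = M₀/L = 12/6 = 2 kN
  R_B = -M₀/L = -12/6 = -2 kN
Superposition: R_A = 226/15 kN, R_B = 134/15 kN

R_A = 226/15 kN, R_B = 134/15 kN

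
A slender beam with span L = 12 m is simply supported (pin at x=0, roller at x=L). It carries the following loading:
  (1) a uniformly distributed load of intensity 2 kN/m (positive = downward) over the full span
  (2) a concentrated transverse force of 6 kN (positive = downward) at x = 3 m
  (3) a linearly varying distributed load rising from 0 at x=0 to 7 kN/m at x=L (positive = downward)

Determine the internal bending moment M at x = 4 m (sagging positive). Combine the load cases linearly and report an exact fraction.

Load 1 — uniform load w=2 kN/m over full span:
  M_1 = wx(L-x)/2 = 2·4·(12-4)/2 = 32 kN·m
Load 2 — point force P=6 kN at a=3 m (b=L-a=9):
  M_2 = Pa(L-x)/L  [x>a] = 6·3·(12-4)/12 = 12 kN·m
Load 3 — triangular load w₀=7 kN/m (0→w₀ over full span):
  M_3 = w₀Lx/6 - w₀x³/(6L) = 7·12·4/6 - 7·4³/(6·12) = 448/9 kN·m
Superposition: M = Σ M_i = 844/9 kN·m ≈ 93.777778 kN·m

M(4) = 844/9 kN·m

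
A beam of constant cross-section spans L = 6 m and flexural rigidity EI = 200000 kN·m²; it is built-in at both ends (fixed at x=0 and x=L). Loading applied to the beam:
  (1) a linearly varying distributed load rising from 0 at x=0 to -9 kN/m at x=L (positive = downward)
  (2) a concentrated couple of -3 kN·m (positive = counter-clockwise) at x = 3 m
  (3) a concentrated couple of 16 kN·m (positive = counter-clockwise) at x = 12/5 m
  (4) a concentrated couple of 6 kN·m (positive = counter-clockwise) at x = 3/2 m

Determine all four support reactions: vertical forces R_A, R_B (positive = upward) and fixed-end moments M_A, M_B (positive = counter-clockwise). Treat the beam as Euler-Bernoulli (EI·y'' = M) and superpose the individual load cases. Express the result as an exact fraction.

R_A = -777/200 kN, M_A = -2151/200 kN·m, R_B = -4623/200 kN, M_B = 4489/200 kN·m

Load 1 — triangular load w₀=-9 kN/m (0→w₀ over full span):
  R_A = 3w₀L/20 = 3·(-9)·6/20 = -81/10 kN
  M_A = w₀L²/30 = (-9)·6²/30 = -54/5 kN·m
  R_B = 7w₀L/20 = 7·(-9)·6/20 = -189/10 kN
  M_B = -w₀L²/20 = -(-9)·6²/20 = 81/5 kN·m
Load 2 — applied couple M₀=-3 kN·m at a=3 m (b=L-a=3):
  R_A = 6M₀ab/L³ = 6·(-3)·3·3/6³ = -3/4 kN
  M_A = M₀b(2a-b)/L² = (-3)·3·(2·3-3)/6² = -3/4 kN·m
  R_B = -6M₀ab/L³ = -6·(-3)·3·3/6³ = 3/4 kN
  M_B = M₀a(2b-a)/L² = (-3)·3·(2·3-3)/6² = -3/4 kN·m
Load 3 — applied couple M₀=16 kN·m at a=12/5 m (b=L-a=18/5):
  R_A = 6M₀ab/L³ = 6·16·(12/5)·(18/5)/6³ = 96/25 kN
  M_A = M₀b(2a-b)/L² = 16·(18/5)·(2·(12/5)-(18/5))/6² = 48/25 kN·m
  R_B = -6M₀ab/L³ = -6·16·(12/5)·(18/5)/6³ = -96/25 kN
  M_B = M₀a(2b-a)/L² = 16·(12/5)·(2·(18/5)-(12/5))/6² = 128/25 kN·m
Load 4 — applied couple M₀=6 kN·m at a=3/2 m (b=L-a=9/2):
  R_A = 6M₀ab/L³ = 6·6·(3/2)·(9/2)/6³ = 9/8 kN
  M_A = M₀b(2a-b)/L² = 6·(9/2)·(2·(3/2)-(9/2))/6² = -9/8 kN·m
  R_B = -6M₀ab/L³ = -6·6·(3/2)·(9/2)/6³ = -9/8 kN
  M_B = M₀a(2b-a)/L² = 6·(3/2)·(2·(9/2)-(3/2))/6² = 15/8 kN·m
Superposition: R_A = -777/200 kN, M_A = -2151/200 kN·m, R_B = -4623/200 kN, M_B = 4489/200 kN·m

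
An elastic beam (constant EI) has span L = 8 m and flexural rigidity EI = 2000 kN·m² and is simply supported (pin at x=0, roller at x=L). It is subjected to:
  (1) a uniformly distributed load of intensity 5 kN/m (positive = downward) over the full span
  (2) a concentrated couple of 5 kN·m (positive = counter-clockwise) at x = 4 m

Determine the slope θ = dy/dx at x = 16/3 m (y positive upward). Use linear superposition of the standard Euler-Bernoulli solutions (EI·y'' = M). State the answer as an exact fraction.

Load 1 — uniform load w=5 kN/m over full span:
  θ_1 = -w(L³-6Lx²+4x³)/(24EI) = -5·(8³-6·8·(16/3)²+4·(16/3)³)/(24·2000) = 52/2025 rad
Load 2 — applied couple M₀=5 kN·m at a=4 m (b=L-a=4):
  θ_2 = (M₀x²/(2L)-M₀(x-a)+C₁)/EI  [x>a] with C₁=M₀(3b²-L²)/(6L)=-5/3 = (5·(16/3)²/(2·8)-5·((16/3)-4)+(-5/3))/2000 = 1/3600 rad
Superposition: θ = Σ θ_i = 841/32400 rad ≈ 0.025957 rad

θ(16/3) = 841/32400 rad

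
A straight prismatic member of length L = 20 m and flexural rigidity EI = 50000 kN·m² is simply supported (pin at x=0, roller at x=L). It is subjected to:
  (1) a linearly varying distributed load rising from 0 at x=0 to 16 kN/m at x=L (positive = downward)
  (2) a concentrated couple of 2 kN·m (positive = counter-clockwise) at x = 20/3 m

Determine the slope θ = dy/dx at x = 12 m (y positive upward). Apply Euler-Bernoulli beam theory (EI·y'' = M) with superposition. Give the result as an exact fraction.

Load 1 — triangular load w₀=16 kN/m (0→w₀ over full span):
  θ_1 = -w₀(7L⁴-30L²x²+15x⁴)/(360LEI) = -16·(7·20⁴-30·20²·12²+15·12⁴)/(360·20·50000) = 1856/140625 rad
Load 2 — applied couple M₀=2 kN·m at a=20/3 m (b=L-a=40/3):
  θ_2 = (M₀x²/(2L)-M₀(x-a)+C₁)/EI  [x>a] with C₁=M₀(3b²-L²)/(6L)=20/9 = (2·12²/(2·20)-2·(12-(20/3))+(20/9))/50000 = -7/281250 rad
Superposition: θ = Σ θ_i = 247/18750 rad ≈ 0.013173 rad

θ(12) = 247/18750 rad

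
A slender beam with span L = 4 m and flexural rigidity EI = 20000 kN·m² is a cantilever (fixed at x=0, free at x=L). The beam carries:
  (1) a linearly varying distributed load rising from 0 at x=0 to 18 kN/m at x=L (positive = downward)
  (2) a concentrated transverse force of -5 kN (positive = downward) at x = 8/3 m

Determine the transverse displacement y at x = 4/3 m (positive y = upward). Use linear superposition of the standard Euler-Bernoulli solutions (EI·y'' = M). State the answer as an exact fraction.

y(4/3) = -259/84375 m

Load 1 — triangular load w₀=18 kN/m (0→w₀ over full span):
  y_1 = (w₀Lx³/12-w₀L²x²/6-w₀x⁵/(120L))/EI = (18·4·(4/3)³/12-18·4²·(4/3)²/6-18·(4/3)⁵/(120·4))/20000 = -902/253125 m
Load 2 — point force P=-5 kN at a=8/3 m (b=L-a=4/3):
  y_2 = -Px²(3a-x)/(6EI)  [x≤a] = -(-5)·(4/3)²·(3·(8/3)-(4/3))/(6·20000) = 1/2025 m
Superposition: y = Σ y_i = -259/84375 m ≈ -0.003070 m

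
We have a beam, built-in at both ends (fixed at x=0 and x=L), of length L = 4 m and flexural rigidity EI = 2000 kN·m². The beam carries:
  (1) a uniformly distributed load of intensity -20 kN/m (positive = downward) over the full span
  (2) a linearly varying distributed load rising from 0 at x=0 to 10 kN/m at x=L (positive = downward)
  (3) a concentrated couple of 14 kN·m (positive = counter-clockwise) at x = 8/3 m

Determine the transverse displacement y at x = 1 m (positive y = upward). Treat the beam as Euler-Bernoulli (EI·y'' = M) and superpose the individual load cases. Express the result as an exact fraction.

y(1) = 613/288000 m

Load 1 — uniform load w=-20 kN/m over full span:
  y_1 = -wx²(L-x)²/(24EI) = -(-20)·1²·(4-1)²/(24·2000) = 3/800 m
Load 2 — triangular load w₀=10 kN/m (0→w₀ over full span):
  y_2 = -w₀x²(L-x)²(x+2L)/(120LEI) = -10·1²·(4-1)²·(1+2·4)/(120·4·2000) = -27/32000 m
Load 3 — applied couple M₀=14 kN·m at a=8/3 m (b=L-a=4/3):
  y_3 = (R_Ax³/6 - M_Ax²/2)/EI  [x≤a] with R_A=14/3, M_A=14/3 = ((14/3)·1³/6 - (14/3)·1²/2)/2000 = -7/9000 m
Superposition: y = Σ y_i = 613/288000 m ≈ 0.002128 m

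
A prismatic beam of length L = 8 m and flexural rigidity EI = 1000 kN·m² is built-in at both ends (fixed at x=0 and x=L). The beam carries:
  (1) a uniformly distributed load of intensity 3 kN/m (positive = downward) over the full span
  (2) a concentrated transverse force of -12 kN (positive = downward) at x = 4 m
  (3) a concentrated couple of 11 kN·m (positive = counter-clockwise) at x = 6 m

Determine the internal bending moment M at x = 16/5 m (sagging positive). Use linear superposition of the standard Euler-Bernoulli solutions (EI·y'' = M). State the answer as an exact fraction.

M(16/5) = 541/400 kN·m

Load 1 — uniform load w=3 kN/m over full span:
  M_1 = wLx/2 - wL²/12 - wx²/2 = 3·8·(16/5)/2 - 3·8²/12 - 3·(16/5)²/2 = 176/25 kN·m
Load 2 — point force P=-12 kN at a=4 m (b=L-a=4):
  M_2 = Pb²(3a+b)x/L³ - Pab²/L²  [x≤a] = (-12)·4²·(3·4+4)·(16/5)/8³ - (-12)·4·4²/8² = -36/5 kN·m
Load 3 — applied couple M₀=11 kN·m at a=6 m (b=L-a=2):
  M_3 = R_Ax - M_A  [x≤a] with R_A=99/64, M_A=55/16 = (99/64)·(16/5) - (55/16) = 121/80 kN·m
Superposition: M = Σ M_i = 541/400 kN·m ≈ 1.352500 kN·m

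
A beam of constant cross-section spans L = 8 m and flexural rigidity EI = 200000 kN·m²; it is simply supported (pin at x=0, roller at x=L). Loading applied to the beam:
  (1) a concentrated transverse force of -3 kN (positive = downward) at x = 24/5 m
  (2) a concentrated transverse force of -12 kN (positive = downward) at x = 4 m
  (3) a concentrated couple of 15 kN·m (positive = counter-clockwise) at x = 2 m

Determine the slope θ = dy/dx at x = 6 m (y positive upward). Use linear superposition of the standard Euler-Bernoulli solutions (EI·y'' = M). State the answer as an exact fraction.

Load 1 — point force P=-3 kN at a=24/5 m (b=L-a=16/5):
  θ_1 = -Pa(2L²-6Lx+3x²+a²)/(6LEI)  [x>a] = -(-3)·(24/5)·(2·8²-6·8·6+3·6²+(24/5)²)/(6·8·200000) = -543/12500000 rad
Load 2 — point force P=-12 kN at a=4 m (b=L-a=4):
  θ_2 = -Pa(2L²-6Lx+3x²+a²)/(6LEI)  [x>a] = -(-12)·4·(2·8²-6·8·6+3·6²+4²)/(6·8·200000) = -9/50000 rad
Load 3 — applied couple M₀=15 kN·m at a=2 m (b=L-a=6):
  θ_3 = (M₀x²/(2L)-M₀(x-a)+C₁)/EI  [x>a] with C₁=M₀(3b²-L²)/(6L)=55/4 = (15·6²/(2·8)-15·(6-2)+(55/4))/200000 = -1/16000 rad
Superposition: θ = Σ θ_i = -14297/50000000 rad ≈ -0.000286 rad

θ(6) = -14297/50000000 rad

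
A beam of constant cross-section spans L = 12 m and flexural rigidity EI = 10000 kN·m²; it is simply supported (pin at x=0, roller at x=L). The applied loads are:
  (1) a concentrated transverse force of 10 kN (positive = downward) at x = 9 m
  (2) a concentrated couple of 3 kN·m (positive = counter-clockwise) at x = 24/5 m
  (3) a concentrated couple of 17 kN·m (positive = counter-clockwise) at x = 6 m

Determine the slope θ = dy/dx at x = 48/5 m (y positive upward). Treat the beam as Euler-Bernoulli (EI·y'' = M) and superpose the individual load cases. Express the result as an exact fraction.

θ(48/5) = 5033/1000000 rad

Load 1 — point force P=10 kN at a=9 m (b=L-a=3):
  θ_1 = -Pa(2L²-6Lx+3x²+a²)/(6LEI)  [x>a] = -10·9·(2·12²-6·12·(48/5)+3·(48/5)²+9²)/(6·12·10000) = 1143/200000 rad
Load 2 — applied couple M₀=3 kN·m at a=24/5 m (b=L-a=36/5):
  θ_2 = (M₀x²/(2L)-M₀(x-a)+C₁)/EI  [x>a] with C₁=M₀(3b²-L²)/(6L)=12/25 = (3·(48/5)²/(2·12)-3·((48/5)-(24/5))+(12/25))/10000 = -3/12500 rad
Load 3 — applied couple M₀=17 kN·m at a=6 m (b=L-a=6):
  θ_3 = (M₀x²/(2L)-M₀(x-a)+C₁)/EI  [x>a] with C₁=M₀(3b²-L²)/(6L)=-17/2 = (17·(48/5)²/(2·12)-17·((48/5)-6)+(-17/2))/10000 = -221/500000 rad
Superposition: θ = Σ θ_i = 5033/1000000 rad ≈ 0.005033 rad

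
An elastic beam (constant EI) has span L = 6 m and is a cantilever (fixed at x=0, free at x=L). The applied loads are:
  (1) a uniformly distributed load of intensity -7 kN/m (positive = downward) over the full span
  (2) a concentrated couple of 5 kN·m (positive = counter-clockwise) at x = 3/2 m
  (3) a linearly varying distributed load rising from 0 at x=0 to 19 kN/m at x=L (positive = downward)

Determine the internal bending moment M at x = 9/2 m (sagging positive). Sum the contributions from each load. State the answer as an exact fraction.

M(9/2) = -375/32 kN·m

Load 1 — uniform load w=-7 kN/m over full span:
  M_1 = -w(L-x)²/2 = -(-7)·(6-(9/2))²/2 = 63/8 kN·m
Load 2 — applied couple M₀=5 kN·m at a=3/2 m (b=L-a=9/2):
  M_2 = 0  [x>a] = 0 kN·m
Load 3 — triangular load w₀=19 kN/m (0→w₀ over full span):
  M_3 = w₀Lx/2 - w₀L²/3 - w₀x³/(6L) = 19·6·(9/2)/2 - 19·6²/3 - 19·(9/2)³/(6·6) = -627/32 kN·m
Superposition: M = Σ M_i = -375/32 kN·m ≈ -11.718750 kN·m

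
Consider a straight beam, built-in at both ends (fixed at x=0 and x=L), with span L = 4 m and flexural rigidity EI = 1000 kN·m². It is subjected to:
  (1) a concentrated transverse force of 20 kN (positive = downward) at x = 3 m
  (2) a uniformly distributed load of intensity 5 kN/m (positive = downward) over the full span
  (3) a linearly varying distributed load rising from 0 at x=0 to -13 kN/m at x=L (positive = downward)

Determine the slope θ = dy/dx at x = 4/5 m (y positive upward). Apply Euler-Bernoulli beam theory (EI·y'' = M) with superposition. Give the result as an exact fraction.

Load 1 — point force P=20 kN at a=3 m (b=L-a=1):
  θ_1 = -Pb²x(2aL-(3a+b)x)/(2L³EI)  [x≤a] = -20·1²·(4/5)·(2·3·4-(3·3+1)·(4/5))/(2·4³·1000) = -1/500 rad
Load 2 — uniform load w=5 kN/m over full span:
  θ_2 = -wx(L-x)(L-2x)/(12EI) = -5·(4/5)·(4-(4/5))·(4-2·(4/5))/(12·1000) = -8/3125 rad
Load 3 — triangular load w₀=-13 kN/m (0→w₀ over full span):
  θ_3 = -w₀(2x(L-x)(L-2x)(x+2L)+x²(L-x)²)/(120LEI) = -(-13)·(2·(4/5)·(4-(4/5))·(4-2·(4/5))·((4/5)+2·4)+(4/5)²·(4-(4/5))²)/(120·4·1000) = 728/234375 rad
Superposition: θ = Σ θ_i = -1363/937500 rad ≈ -0.001454 rad

θ(4/5) = -1363/937500 rad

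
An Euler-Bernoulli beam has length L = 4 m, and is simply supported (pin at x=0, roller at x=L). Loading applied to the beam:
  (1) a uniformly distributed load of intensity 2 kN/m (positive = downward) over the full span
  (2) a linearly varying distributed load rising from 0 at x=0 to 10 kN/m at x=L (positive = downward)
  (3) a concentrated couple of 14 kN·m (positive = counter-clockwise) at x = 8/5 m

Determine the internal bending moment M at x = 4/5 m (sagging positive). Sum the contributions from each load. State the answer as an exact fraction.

M(4/5) = 262/25 kN·m

Load 1 — uniform load w=2 kN/m over full span:
  M_1 = wx(L-x)/2 = 2·(4/5)·(4-(4/5))/2 = 64/25 kN·m
Load 2 — triangular load w₀=10 kN/m (0→w₀ over full span):
  M_2 = w₀Lx/6 - w₀x³/(6L) = 10·4·(4/5)/6 - 10·(4/5)³/(6·4) = 128/25 kN·m
Load 3 — applied couple M₀=14 kN·m at a=8/5 m (b=L-a=12/5):
  M_3 = M₀x/L  [x≤a] = 14·(4/5)/4 = 14/5 kN·m
Superposition: M = Σ M_i = 262/25 kN·m ≈ 10.480000 kN·m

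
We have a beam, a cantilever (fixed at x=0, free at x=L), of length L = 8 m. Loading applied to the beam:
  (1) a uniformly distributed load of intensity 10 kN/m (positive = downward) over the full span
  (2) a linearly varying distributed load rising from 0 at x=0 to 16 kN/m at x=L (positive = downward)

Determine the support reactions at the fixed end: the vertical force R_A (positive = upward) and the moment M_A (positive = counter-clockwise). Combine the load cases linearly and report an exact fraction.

Load 1 — uniform load w=10 kN/m over full span:
  R_A = wL = 10·8 = 80 kN
  M_A = wL²/2 = 10·8²/2 = 320 kN·m
Load 2 — triangular load w₀=16 kN/m (0→w₀ over full span):
  R_A = w₀L/2 = 16·8/2 = 64 kN
  M_A = w₀L²/3 = 16·8²/3 = 1024/3 kN·m
Superposition: R_A = 144 kN, M_A = 1984/3 kN·m

R_A = 144 kN, M_A = 1984/3 kN·m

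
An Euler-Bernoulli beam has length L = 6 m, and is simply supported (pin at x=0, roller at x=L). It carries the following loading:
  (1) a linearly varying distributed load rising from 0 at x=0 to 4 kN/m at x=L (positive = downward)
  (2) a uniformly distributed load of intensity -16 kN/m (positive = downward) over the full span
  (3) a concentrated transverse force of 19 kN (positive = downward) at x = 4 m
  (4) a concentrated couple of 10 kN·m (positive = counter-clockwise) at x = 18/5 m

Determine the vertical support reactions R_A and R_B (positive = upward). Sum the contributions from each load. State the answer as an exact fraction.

R_A = -36 kN, R_B = -29 kN

Load 1 — triangular load w₀=4 kN/m (0→w₀ over full span):
  R_A = w₀L/6 = 4·6/6 = 4 kN
  R_B = w₀L/3 = 4·6/3 = 8 kN
Load 2 — uniform load w=-16 kN/m over full span:
  R_A = wL/2 = (-16)·6/2 = -48 kN
  R_B = wL/2 = (-16)·6/2 = -48 kN
Load 3 — point force P=19 kN at a=4 m (b=L-a=2):
  R_A = Pb/L = 19·2/6 = 19/3 kN
  R_B = Pa/L = 19·4/6 = 38/3 kN
Load 4 — applied couple M₀=10 kN·m at a=18/5 m (b=L-a=12/5):
  R_A = M₀/L = 10/6 = 5/3 kN
  R_B = -M₀/L = -10/6 = -5/3 kN
Superposition: R_A = -36 kN, R_B = -29 kN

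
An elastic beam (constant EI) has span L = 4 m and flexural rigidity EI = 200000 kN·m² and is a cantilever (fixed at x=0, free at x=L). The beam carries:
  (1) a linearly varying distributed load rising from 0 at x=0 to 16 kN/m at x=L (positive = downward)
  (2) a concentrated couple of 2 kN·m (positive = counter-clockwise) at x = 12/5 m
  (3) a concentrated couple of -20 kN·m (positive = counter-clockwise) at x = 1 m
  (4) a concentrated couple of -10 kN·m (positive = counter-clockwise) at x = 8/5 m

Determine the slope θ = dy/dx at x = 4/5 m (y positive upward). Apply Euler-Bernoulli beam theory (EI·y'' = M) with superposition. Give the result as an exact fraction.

θ(4/5) = -9433/23437500 rad

Load 1 — triangular load w₀=16 kN/m (0→w₀ over full span):
  θ_1 = (w₀Lx²/4-w₀L²x/3-w₀x⁴/(24L))/EI = (16·4·(4/5)²/4-16·4²·(4/5)/3-16·(4/5)⁴/(24·4))/200000 = -1702/5859375 rad
Load 2 — applied couple M₀=2 kN·m at a=12/5 m (b=L-a=8/5):
  θ_2 = M₀x/EI  [x≤a] = 2·(4/5)/200000 = 1/125000 rad
Load 3 — applied couple M₀=-20 kN·m at a=1 m (b=L-a=3):
  θ_3 = M₀x/EI  [x≤a] = (-20)·(4/5)/200000 = -1/12500 rad
Load 4 — applied couple M₀=-10 kN·m at a=8/5 m (b=L-a=12/5):
  θ_4 = M₀x/EI  [x≤a] = (-10)·(4/5)/200000 = -1/25000 rad
Superposition: θ = Σ θ_i = -9433/23437500 rad ≈ -0.000402 rad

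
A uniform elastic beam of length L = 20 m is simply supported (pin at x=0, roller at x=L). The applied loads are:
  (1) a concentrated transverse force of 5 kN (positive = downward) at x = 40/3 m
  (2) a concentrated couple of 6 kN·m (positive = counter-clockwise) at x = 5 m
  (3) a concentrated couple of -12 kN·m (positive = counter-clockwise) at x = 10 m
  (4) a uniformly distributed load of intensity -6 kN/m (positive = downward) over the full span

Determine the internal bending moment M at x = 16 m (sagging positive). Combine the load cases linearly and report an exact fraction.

Load 1 — point force P=5 kN at a=40/3 m (b=L-a=20/3):
  M_1 = Pa(L-x)/L  [x>a] = 5·(40/3)·(20-16)/20 = 40/3 kN·m
Load 2 — applied couple M₀=6 kN·m at a=5 m (b=L-a=15):
  M_2 = M₀x/L - M₀  [x>a] = 6·16/20 - 6 = -6/5 kN·m
Load 3 — applied couple M₀=-12 kN·m at a=10 m (b=L-a=10):
  M_3 = M₀x/L - M₀  [x>a] = (-12)·16/20 - (-12) = 12/5 kN·m
Load 4 — uniform load w=-6 kN/m over full span:
  M_4 = wx(L-x)/2 = (-6)·16·(20-16)/2 = -192 kN·m
Superposition: M = Σ M_i = -2662/15 kN·m ≈ -177.466667 kN·m

M(16) = -2662/15 kN·m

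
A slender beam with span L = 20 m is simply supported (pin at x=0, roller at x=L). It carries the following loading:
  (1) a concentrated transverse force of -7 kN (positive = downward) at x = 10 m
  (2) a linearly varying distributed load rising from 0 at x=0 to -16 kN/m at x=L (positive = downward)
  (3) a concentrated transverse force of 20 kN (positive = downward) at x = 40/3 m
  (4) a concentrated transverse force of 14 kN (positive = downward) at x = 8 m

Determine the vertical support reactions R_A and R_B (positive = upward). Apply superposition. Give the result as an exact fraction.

Load 1 — point force P=-7 kN at a=10 m (b=L-a=10):
  R_A = Pb/L = (-7)·10/20 = -7/2 kN
  R_B = Pa/L = (-7)·10/20 = -7/2 kN
Load 2 — triangular load w₀=-16 kN/m (0→w₀ over full span):
  R_A = w₀L/6 = (-16)·20/6 = -160/3 kN
  R_B = w₀L/3 = (-16)·20/3 = -320/3 kN
Load 3 — point force P=20 kN at a=40/3 m (b=L-a=20/3):
  R_A = Pb/L = 20·(20/3)/20 = 20/3 kN
  R_B = Pa/L = 20·(40/3)/20 = 40/3 kN
Load 4 — point force P=14 kN at a=8 m (b=L-a=12):
  R_A = Pb/L = 14·12/20 = 42/5 kN
  R_B = Pa/L = 14·8/20 = 28/5 kN
Superposition: R_A = -1253/30 kN, R_B = -2737/30 kN

R_A = -1253/30 kN, R_B = -2737/30 kN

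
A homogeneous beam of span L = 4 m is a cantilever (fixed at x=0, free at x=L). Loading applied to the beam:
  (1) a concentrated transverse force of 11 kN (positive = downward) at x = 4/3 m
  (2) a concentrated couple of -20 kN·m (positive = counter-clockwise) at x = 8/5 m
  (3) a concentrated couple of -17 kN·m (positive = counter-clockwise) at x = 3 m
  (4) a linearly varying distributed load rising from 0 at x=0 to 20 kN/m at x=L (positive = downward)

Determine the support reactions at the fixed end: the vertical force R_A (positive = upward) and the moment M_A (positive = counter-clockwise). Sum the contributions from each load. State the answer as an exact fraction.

R_A = 51 kN, M_A = 475/3 kN·m

Load 1 — point force P=11 kN at a=4/3 m (b=L-a=8/3):
  R_A = P = 11 kN
  M_A = Pa = 11·(4/3) = 44/3 kN·m
Load 2 — applied couple M₀=-20 kN·m at a=8/5 m (b=L-a=12/5):
  R_A = 0 kN
  M_A = -M₀ = -(-20) = 20 kN·m
Load 3 — applied couple M₀=-17 kN·m at a=3 m (b=L-a=1):
  R_A = 0 kN
  M_A = -M₀ = -(-17) = 17 kN·m
Load 4 — triangular load w₀=20 kN/m (0→w₀ over full span):
  R_A = w₀L/2 = 20·4/2 = 40 kN
  M_A = w₀L²/3 = 20·4²/3 = 320/3 kN·m
Superposition: R_A = 51 kN, M_A = 475/3 kN·m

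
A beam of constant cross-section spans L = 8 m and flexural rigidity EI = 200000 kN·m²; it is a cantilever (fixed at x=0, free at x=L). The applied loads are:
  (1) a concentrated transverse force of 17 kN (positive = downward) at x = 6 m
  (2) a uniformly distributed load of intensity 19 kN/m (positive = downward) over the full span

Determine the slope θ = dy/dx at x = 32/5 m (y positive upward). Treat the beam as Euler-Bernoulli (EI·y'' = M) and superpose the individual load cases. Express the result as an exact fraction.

θ(32/5) = -358943/37500000 rad

Load 1 — point force P=17 kN at a=6 m (b=L-a=2):
  θ_1 = -Pa²/(2EI)  [x>a] = -17·6²/(2·200000) = -153/100000 rad
Load 2 — uniform load w=19 kN/m over full span:
  θ_2 = -wx(x²-3Lx+3L²)/(6EI) = -19·(32/5)·((32/5)²-3·8·(32/5)+3·8²)/(6·200000) = -9424/1171875 rad
Superposition: θ = Σ θ_i = -358943/37500000 rad ≈ -0.009572 rad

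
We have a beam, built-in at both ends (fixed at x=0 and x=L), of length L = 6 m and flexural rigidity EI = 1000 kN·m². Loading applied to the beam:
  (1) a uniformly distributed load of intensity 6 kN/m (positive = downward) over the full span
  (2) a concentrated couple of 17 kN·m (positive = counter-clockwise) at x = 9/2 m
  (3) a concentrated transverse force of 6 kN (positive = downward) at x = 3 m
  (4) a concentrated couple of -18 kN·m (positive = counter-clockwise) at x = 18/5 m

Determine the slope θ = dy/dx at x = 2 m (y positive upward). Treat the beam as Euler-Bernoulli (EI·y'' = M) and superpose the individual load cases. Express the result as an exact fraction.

θ(2) = -1237/100000 rad

Load 1 — uniform load w=6 kN/m over full span:
  θ_1 = -wx(L-x)(L-2x)/(12EI) = -6·2·(6-2)·(6-2·2)/(12·1000) = -1/125 rad
Load 2 — applied couple M₀=17 kN·m at a=9/2 m (b=L-a=3/2):
  θ_2 = (R_Ax²/2 - M_Ax)/EI  [x≤a] with R_A=51/16, M_A=85/16 = ((51/16)·2²/2 - (85/16)·2)/1000 = -17/4000 rad
Load 3 — point force P=6 kN at a=3 m (b=L-a=3):
  θ_3 = -Pb²x(2aL-(3a+b)x)/(2L³EI)  [x≤a] = -6·3²·2·(2·3·6-(3·3+3)·2)/(2·6³·1000) = -3/1000 rad
Load 4 — applied couple M₀=-18 kN·m at a=18/5 m (b=L-a=12/5):
  θ_4 = (R_Ax²/2 - M_Ax)/EI  [x≤a] with R_A=-108/25, M_A=-144/25 = ((-108/25)·2²/2 - (-144/25)·2)/1000 = 9/3125 rad
Superposition: θ = Σ θ_i = -1237/100000 rad ≈ -0.012370 rad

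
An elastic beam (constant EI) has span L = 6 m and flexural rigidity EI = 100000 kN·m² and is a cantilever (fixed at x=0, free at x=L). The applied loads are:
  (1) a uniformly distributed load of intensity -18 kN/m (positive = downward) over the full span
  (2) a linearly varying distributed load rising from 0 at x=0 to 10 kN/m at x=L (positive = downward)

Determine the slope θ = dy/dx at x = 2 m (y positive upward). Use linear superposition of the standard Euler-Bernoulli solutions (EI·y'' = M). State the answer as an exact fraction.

Load 1 — uniform load w=-18 kN/m over full span:
  θ_1 = -wx(x²-3Lx+3L²)/(6EI) = -(-18)·2·(2²-3·6·2+3·6²)/(6·100000) = 57/12500 rad
Load 2 — triangular load w₀=10 kN/m (0→w₀ over full span):
  θ_2 = (w₀Lx²/4-w₀L²x/3-w₀x⁴/(24L))/EI = (10·6·2²/4-10·6²·2/3-10·2⁴/(24·6))/100000 = -163/90000 rad
Superposition: θ = Σ θ_i = 1237/450000 rad ≈ 0.002749 rad

θ(2) = 1237/450000 rad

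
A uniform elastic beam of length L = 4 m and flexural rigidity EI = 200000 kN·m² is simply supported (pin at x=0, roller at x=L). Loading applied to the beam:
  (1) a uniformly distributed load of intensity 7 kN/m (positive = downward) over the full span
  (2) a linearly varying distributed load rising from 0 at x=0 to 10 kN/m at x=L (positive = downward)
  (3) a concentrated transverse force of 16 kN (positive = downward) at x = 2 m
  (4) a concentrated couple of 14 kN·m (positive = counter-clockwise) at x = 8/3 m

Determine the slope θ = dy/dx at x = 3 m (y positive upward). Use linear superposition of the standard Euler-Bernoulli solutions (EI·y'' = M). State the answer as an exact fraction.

Load 1 — uniform load w=7 kN/m over full span:
  θ_1 = -w(L³-6Lx²+4x³)/(24EI) = -7·(4³-6·4·3²+4·3³)/(24·200000) = 77/1200000 rad
Load 2 — triangular load w₀=10 kN/m (0→w₀ over full span):
  θ_2 = -w₀(7L⁴-30L²x²+15x⁴)/(360LEI) = -10·(7·4⁴-30·4²·3²+15·3⁴)/(360·4·200000) = 1313/28800000 rad
Load 3 — point force P=16 kN at a=2 m (b=L-a=2):
  θ_3 = -Pa(2L²-6Lx+3x²+a²)/(6LEI)  [x>a] = -16·2·(2·4²-6·4·3+3·3²+2²)/(6·4·200000) = 3/50000 rad
Load 4 — applied couple M₀=14 kN·m at a=8/3 m (b=L-a=4/3):
  θ_4 = (M₀x²/(2L)-M₀(x-a)+C₁)/EI  [x>a] with C₁=M₀(3b²-L²)/(6L)=-56/9 = (14·3²/(2·4)-14·(3-(8/3))+(-56/9))/200000 = 7/288000 rad
Superposition: θ = Σ θ_i = 621/3200000 rad ≈ 0.000194 rad

θ(3) = 621/3200000 rad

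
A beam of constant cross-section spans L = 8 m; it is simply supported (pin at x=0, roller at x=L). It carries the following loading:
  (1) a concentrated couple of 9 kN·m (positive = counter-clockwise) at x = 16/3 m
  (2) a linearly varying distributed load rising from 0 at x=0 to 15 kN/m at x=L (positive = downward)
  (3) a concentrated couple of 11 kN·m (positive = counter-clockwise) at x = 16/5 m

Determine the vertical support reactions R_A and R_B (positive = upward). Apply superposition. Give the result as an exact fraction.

R_A = 45/2 kN, R_B = 75/2 kN

Load 1 — applied couple M₀=9 kN·m at a=16/3 m (b=L-a=8/3):
  R_A = M₀/L = 9/8 kN
  R_B = -M₀/L = -9/8 kN
Load 2 — triangular load w₀=15 kN/m (0→w₀ over full span):
  R_A = w₀L/6 = 15·8/6 = 20 kN
  R_B = w₀L/3 = 15·8/3 = 40 kN
Load 3 — applied couple M₀=11 kN·m at a=16/5 m (b=L-a=24/5):
  R_A = M₀/L = 11/8 kN
  R_B = -M₀/L = -11/8 kN
Superposition: R_A = 45/2 kN, R_B = 75/2 kN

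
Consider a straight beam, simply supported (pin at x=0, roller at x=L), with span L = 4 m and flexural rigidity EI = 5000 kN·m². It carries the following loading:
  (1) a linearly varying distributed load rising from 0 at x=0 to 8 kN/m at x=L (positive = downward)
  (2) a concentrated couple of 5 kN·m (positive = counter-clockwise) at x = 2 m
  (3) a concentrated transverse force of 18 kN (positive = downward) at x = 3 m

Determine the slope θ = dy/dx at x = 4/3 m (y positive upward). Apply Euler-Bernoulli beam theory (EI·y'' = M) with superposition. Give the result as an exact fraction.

θ(4/3) = -60509/24300000 rad

Load 1 — triangular load w₀=8 kN/m (0→w₀ over full span):
  θ_1 = -w₀(7L⁴-30L²x²+15x⁴)/(360LEI) = -8·(7·4⁴-30·4²·(4/3)²+15·(4/3)⁴)/(360·4·5000) = -832/759375 rad
Load 2 — applied couple M₀=5 kN·m at a=2 m (b=L-a=2):
  θ_2 = (M₀x²/(2L)+C₁)/EI  [x≤a] with C₁=M₀(3b²-L²)/(6L)=-5/6 = (5·(4/3)²/(2·4)+(-5/6))/5000 = 1/18000 rad
Load 3 — point force P=18 kN at a=3 m (b=L-a=1):
  θ_3 = -Pb(L²-b²-3x²)/(6LEI)  [x≤a] = -18·1·(4²-1²-3·(4/3)²)/(6·4·5000) = -29/20000 rad
Superposition: θ = Σ θ_i = -60509/24300000 rad ≈ -0.002490 rad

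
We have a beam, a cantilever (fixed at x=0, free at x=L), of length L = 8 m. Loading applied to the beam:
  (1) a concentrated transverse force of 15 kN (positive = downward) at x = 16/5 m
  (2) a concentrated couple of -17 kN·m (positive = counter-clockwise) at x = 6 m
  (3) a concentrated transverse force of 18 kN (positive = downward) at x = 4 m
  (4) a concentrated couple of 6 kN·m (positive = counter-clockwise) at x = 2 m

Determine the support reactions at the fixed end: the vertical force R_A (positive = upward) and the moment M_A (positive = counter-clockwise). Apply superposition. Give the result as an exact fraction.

R_A = 33 kN, M_A = 131 kN·m

Load 1 — point force P=15 kN at a=16/5 m (b=L-a=24/5):
  R_A = P = 15 kN
  M_A = Pa = 15·(16/5) = 48 kN·m
Load 2 — applied couple M₀=-17 kN·m at a=6 m (b=L-a=2):
  R_A = 0 kN
  M_A = -M₀ = -(-17) = 17 kN·m
Load 3 — point force P=18 kN at a=4 m (b=L-a=4):
  R_A = P = 18 kN
  M_A = Pa = 18·4 = 72 kN·m
Load 4 — applied couple M₀=6 kN·m at a=2 m (b=L-a=6):
  R_A = 0 kN
  M_A = -M₀ = -6 kN·m
Superposition: R_A = 33 kN, M_A = 131 kN·m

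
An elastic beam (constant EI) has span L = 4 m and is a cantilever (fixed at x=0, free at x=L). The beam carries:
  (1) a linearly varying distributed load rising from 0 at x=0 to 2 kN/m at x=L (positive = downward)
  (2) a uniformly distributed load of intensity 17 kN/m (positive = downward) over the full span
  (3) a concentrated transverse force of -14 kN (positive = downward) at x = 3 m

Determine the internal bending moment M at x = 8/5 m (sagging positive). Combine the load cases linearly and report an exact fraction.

Load 1 — triangular load w₀=2 kN/m (0→w₀ over full span):
  M_1 = w₀Lx/2 - w₀L²/3 - w₀x³/(6L) = 2·4·(8/5)/2 - 2·4²/3 - 2·(8/5)³/(6·4) = -576/125 kN·m
Load 2 — uniform load w=17 kN/m over full span:
  M_2 = -w(L-x)²/2 = -17·(4-(8/5))²/2 = -1224/25 kN·m
Load 3 — point force P=-14 kN at a=3 m (b=L-a=1):
  M_3 = -P(a-x)  [x≤a] = -(-14)·(3-(8/5)) = 98/5 kN·m
Superposition: M = Σ M_i = -4246/125 kN·m ≈ -33.968000 kN·m

M(8/5) = -4246/125 kN·m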